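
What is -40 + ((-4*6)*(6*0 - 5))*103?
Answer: 12320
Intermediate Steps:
-40 + ((-4*6)*(6*0 - 5))*103 = -40 - 24*(0 - 5)*103 = -40 - 24*(-5)*103 = -40 + 120*103 = -40 + 12360 = 12320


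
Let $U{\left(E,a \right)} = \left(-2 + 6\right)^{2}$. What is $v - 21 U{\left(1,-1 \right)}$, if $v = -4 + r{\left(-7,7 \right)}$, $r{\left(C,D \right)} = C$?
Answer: $-347$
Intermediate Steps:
$U{\left(E,a \right)} = 16$ ($U{\left(E,a \right)} = 4^{2} = 16$)
$v = -11$ ($v = -4 - 7 = -11$)
$v - 21 U{\left(1,-1 \right)} = -11 - 336 = -347$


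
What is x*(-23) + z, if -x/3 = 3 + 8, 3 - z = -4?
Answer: 766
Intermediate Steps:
z = 7 (z = 3 - 1*(-4) = 3 + 4 = 7)
x = -33 (x = -3*(3 + 8) = -3*11 = -33)
x*(-23) + z = -33*(-23) + 7 = 759 + 7 = 766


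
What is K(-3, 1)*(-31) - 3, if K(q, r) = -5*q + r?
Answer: -499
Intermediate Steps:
K(q, r) = r - 5*q
K(-3, 1)*(-31) - 3 = (1 - 5*(-3))*(-31) - 3 = (1 + 15)*(-31) - 3 = 16*(-31) - 3 = -496 - 3 = -499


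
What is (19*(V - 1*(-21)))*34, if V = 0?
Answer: 13566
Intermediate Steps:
(19*(V - 1*(-21)))*34 = (19*(0 - 1*(-21)))*34 = (19*(0 + 21))*34 = (19*21)*34 = 399*34 = 13566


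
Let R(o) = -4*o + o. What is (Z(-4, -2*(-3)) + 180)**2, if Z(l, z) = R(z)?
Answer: 26244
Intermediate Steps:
R(o) = -3*o
Z(l, z) = -3*z
(Z(-4, -2*(-3)) + 180)**2 = (-(-6)*(-3) + 180)**2 = (-3*6 + 180)**2 = (-18 + 180)**2 = 162**2 = 26244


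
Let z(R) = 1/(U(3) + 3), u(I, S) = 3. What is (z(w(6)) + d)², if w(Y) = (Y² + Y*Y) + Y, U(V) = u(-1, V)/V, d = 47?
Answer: 35721/16 ≈ 2232.6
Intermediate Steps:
U(V) = 3/V
w(Y) = Y + 2*Y² (w(Y) = (Y² + Y²) + Y = 2*Y² + Y = Y + 2*Y²)
z(R) = ¼ (z(R) = 1/(3/3 + 3) = 1/(3*(⅓) + 3) = 1/(1 + 3) = 1/4 = ¼)
(z(w(6)) + d)² = (¼ + 47)² = (189/4)² = 35721/16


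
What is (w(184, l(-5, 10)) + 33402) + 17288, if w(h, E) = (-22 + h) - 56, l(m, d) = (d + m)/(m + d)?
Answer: 50796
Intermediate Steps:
l(m, d) = 1 (l(m, d) = (d + m)/(d + m) = 1)
w(h, E) = -78 + h
(w(184, l(-5, 10)) + 33402) + 17288 = ((-78 + 184) + 33402) + 17288 = (106 + 33402) + 17288 = 33508 + 17288 = 50796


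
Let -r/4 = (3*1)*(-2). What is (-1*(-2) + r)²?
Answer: 676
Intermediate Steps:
r = 24 (r = -4*3*1*(-2) = -12*(-2) = -4*(-6) = 24)
(-1*(-2) + r)² = (-1*(-2) + 24)² = (2 + 24)² = 26² = 676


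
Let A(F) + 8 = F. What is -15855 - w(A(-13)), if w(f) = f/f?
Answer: -15856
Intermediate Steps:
A(F) = -8 + F
w(f) = 1
-15855 - w(A(-13)) = -15855 - 1*1 = -15855 - 1 = -15856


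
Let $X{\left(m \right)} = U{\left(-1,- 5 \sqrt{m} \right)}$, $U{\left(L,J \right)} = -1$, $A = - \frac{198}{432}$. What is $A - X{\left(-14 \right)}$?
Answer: $\frac{13}{24} \approx 0.54167$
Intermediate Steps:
$A = - \frac{11}{24}$ ($A = \left(-198\right) \frac{1}{432} = - \frac{11}{24} \approx -0.45833$)
$X{\left(m \right)} = -1$
$A - X{\left(-14 \right)} = - \frac{11}{24} - -1 = - \frac{11}{24} + 1 = \frac{13}{24}$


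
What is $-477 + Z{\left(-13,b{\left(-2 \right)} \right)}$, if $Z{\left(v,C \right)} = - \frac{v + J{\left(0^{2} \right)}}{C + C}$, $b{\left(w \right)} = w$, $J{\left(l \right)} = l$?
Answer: $- \frac{1921}{4} \approx -480.25$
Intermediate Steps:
$Z{\left(v,C \right)} = - \frac{v}{2 C}$ ($Z{\left(v,C \right)} = - \frac{v + 0^{2}}{C + C} = - \frac{v + 0}{2 C} = - v \frac{1}{2 C} = - \frac{v}{2 C}$)
$-477 + Z{\left(-13,b{\left(-2 \right)} \right)} = -477 - - \frac{13}{2 \left(-2\right)} = -477 - \left(- \frac{13}{2}\right) \left(- \frac{1}{2}\right) = -477 - \frac{13}{4} = - \frac{1921}{4}$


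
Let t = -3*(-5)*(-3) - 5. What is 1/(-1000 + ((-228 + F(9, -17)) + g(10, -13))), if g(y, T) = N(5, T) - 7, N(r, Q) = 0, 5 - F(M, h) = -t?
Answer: -1/1280 ≈ -0.00078125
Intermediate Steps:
t = -50 (t = 15*(-3) - 5 = -45 - 5 = -50)
F(M, h) = -45 (F(M, h) = 5 - (-1)*(-50) = 5 - 1*50 = 5 - 50 = -45)
g(y, T) = -7 (g(y, T) = 0 - 7 = -7)
1/(-1000 + ((-228 + F(9, -17)) + g(10, -13))) = 1/(-1000 + ((-228 - 45) - 7)) = 1/(-1000 + (-273 - 7)) = 1/(-1000 - 280) = 1/(-1280) = -1/1280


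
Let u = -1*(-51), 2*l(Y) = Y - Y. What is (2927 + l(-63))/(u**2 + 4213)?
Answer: 2927/6814 ≈ 0.42956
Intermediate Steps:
l(Y) = 0 (l(Y) = (Y - Y)/2 = (1/2)*0 = 0)
u = 51
(2927 + l(-63))/(u**2 + 4213) = (2927 + 0)/(51**2 + 4213) = 2927/(2601 + 4213) = 2927/6814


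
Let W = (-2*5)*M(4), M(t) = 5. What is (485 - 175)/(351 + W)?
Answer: 310/301 ≈ 1.0299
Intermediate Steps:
W = -50 (W = -2*5*5 = -10*5 = -50)
(485 - 175)/(351 + W) = (485 - 175)/(351 - 50) = 310/301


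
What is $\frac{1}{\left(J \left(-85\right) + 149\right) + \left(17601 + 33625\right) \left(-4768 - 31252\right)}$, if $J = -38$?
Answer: $- \frac{1}{1845157141} \approx -5.4196 \cdot 10^{-10}$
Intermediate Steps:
$\frac{1}{\left(J \left(-85\right) + 149\right) + \left(17601 + 33625\right) \left(-4768 - 31252\right)} = \frac{1}{\left(\left(-38\right) \left(-85\right) + 149\right) + \left(17601 + 33625\right) \left(-4768 - 31252\right)} = \frac{1}{\left(3230 + 149\right) + 51226 \left(-36020\right)} = \frac{1}{3379 - 1845160520} = \frac{1}{-1845157141} = - \frac{1}{1845157141}$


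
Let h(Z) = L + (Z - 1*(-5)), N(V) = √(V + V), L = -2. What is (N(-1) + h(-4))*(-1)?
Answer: 1 - I*√2 ≈ 1.0 - 1.4142*I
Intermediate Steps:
N(V) = √2*√V (N(V) = √(2*V) = √2*√V)
h(Z) = 3 + Z (h(Z) = -2 + (Z - 1*(-5)) = -2 + (Z + 5) = -2 + (5 + Z) = 3 + Z)
(N(-1) + h(-4))*(-1) = (√2*√(-1) + (3 - 4))*(-1) = (√2*I - 1)*(-1) = (I*√2 - 1)*(-1) = (-1 + I*√2)*(-1) = 1 - I*√2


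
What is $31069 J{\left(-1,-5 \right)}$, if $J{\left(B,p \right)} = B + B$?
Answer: $-62138$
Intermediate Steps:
$J{\left(B,p \right)} = 2 B$
$31069 J{\left(-1,-5 \right)} = 31069 \cdot 2 \left(-1\right) = 31069 \left(-2\right) = -62138$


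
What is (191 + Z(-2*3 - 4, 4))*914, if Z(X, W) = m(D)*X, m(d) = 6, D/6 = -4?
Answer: 119734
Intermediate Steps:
D = -24 (D = 6*(-4) = -24)
Z(X, W) = 6*X
(191 + Z(-2*3 - 4, 4))*914 = (191 + 6*(-2*3 - 4))*914 = (191 + 6*(-6 - 4))*914 = (191 + 6*(-10))*914 = (191 - 60)*914 = 131*914 = 119734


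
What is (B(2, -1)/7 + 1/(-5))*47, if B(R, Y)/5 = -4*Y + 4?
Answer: 9071/35 ≈ 259.17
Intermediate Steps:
B(R, Y) = 20 - 20*Y (B(R, Y) = 5*(-4*Y + 4) = 5*(4 - 4*Y) = 20 - 20*Y)
(B(2, -1)/7 + 1/(-5))*47 = ((20 - 20*(-1))/7 + 1/(-5))*47 = ((20 + 20)*(⅐) + 1*(-⅕))*47 = (40*(⅐) - ⅕)*47 = (40/7 - ⅕)*47 = (193/35)*47 = 9071/35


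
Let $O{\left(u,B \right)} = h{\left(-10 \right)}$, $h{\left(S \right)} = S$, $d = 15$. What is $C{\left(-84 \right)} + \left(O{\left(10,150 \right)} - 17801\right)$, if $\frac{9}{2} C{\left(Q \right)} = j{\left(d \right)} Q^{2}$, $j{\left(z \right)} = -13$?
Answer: $-38195$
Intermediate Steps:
$O{\left(u,B \right)} = -10$
$C{\left(Q \right)} = - \frac{26 Q^{2}}{9}$ ($C{\left(Q \right)} = \frac{2 \left(- 13 Q^{2}\right)}{9} = - \frac{26 Q^{2}}{9}$)
$C{\left(-84 \right)} + \left(O{\left(10,150 \right)} - 17801\right) = - \frac{26 \left(-84\right)^{2}}{9} - 17811 = \left(- \frac{26}{9}\right) 7056 - 17811 = -20384 - 17811 = -38195$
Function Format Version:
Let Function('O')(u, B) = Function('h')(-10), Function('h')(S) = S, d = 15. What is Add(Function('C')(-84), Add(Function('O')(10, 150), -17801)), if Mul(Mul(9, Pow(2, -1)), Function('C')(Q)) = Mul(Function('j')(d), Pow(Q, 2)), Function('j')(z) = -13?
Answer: -38195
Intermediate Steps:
Function('O')(u, B) = -10
Function('C')(Q) = Mul(Rational(-26, 9), Pow(Q, 2)) (Function('C')(Q) = Mul(Rational(2, 9), Mul(-13, Pow(Q, 2))) = Mul(Rational(-26, 9), Pow(Q, 2)))
Add(Function('C')(-84), Add(Function('O')(10, 150), -17801)) = Add(Mul(Rational(-26, 9), Pow(-84, 2)), Add(-10, -17801)) = Add(Mul(Rational(-26, 9), 7056), -17811) = Add(-20384, -17811) = -38195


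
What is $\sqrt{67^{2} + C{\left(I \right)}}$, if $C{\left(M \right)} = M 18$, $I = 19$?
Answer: $\sqrt{4831} \approx 69.505$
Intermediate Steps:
$C{\left(M \right)} = 18 M$
$\sqrt{67^{2} + C{\left(I \right)}} = \sqrt{67^{2} + 18 \cdot 19} = \sqrt{4489 + 342} = \sqrt{4831}$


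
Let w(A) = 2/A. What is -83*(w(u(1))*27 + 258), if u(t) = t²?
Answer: -25896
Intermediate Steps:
-83*(w(u(1))*27 + 258) = -83*((2/(1²))*27 + 258) = -83*((2/1)*27 + 258) = -83*((2*1)*27 + 258) = -83*(2*27 + 258) = -83*(54 + 258) = -83*312 = -25896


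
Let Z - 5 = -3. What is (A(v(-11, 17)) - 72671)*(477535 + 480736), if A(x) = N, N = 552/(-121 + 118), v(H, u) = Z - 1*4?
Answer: -69814833705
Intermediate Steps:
Z = 2 (Z = 5 - 3 = 2)
v(H, u) = -2 (v(H, u) = 2 - 1*4 = 2 - 4 = -2)
N = -184 (N = 552/(-3) = 552*(-1/3) = -184)
A(x) = -184
(A(v(-11, 17)) - 72671)*(477535 + 480736) = (-184 - 72671)*(477535 + 480736) = -72855*958271 = -69814833705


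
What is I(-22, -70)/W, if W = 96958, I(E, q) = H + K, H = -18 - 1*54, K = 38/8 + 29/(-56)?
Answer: -3795/5429648 ≈ -0.00069894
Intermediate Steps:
K = 237/56 (K = 38*(⅛) + 29*(-1/56) = 19/4 - 29/56 = 237/56 ≈ 4.2321)
H = -72 (H = -18 - 54 = -72)
I(E, q) = -3795/56 (I(E, q) = -72 + 237/56 = -3795/56)
I(-22, -70)/W = -3795/56/96958 = -3795/56*1/96958 = -3795/5429648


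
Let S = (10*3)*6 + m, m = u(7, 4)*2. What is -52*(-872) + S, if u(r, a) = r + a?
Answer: 45546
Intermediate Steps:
u(r, a) = a + r
m = 22 (m = (4 + 7)*2 = 11*2 = 22)
S = 202 (S = (10*3)*6 + 22 = 30*6 + 22 = 180 + 22 = 202)
-52*(-872) + S = -52*(-872) + 202 = 45344 + 202 = 45546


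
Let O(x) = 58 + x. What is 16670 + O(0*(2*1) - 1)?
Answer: 16727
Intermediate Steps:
16670 + O(0*(2*1) - 1) = 16670 + (58 + (0*(2*1) - 1)) = 16670 + (58 + (0*2 - 1)) = 16670 + (58 + (0 - 1)) = 16670 + (58 - 1) = 16670 + 57 = 16727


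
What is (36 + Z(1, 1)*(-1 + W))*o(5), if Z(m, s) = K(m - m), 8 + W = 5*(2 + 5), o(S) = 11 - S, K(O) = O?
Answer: 216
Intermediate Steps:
W = 27 (W = -8 + 5*(2 + 5) = -8 + 5*7 = -8 + 35 = 27)
Z(m, s) = 0 (Z(m, s) = m - m = 0)
(36 + Z(1, 1)*(-1 + W))*o(5) = (36 + 0*(-1 + 27))*(11 - 1*5) = (36 + 0*26)*(11 - 5) = (36 + 0)*6 = 36*6 = 216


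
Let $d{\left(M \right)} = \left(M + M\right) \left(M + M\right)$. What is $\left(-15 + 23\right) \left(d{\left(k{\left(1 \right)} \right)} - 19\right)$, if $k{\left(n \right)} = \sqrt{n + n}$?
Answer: $-88$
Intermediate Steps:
$k{\left(n \right)} = \sqrt{2} \sqrt{n}$ ($k{\left(n \right)} = \sqrt{2 n} = \sqrt{2} \sqrt{n}$)
$d{\left(M \right)} = 4 M^{2}$ ($d{\left(M \right)} = 2 M 2 M = 4 M^{2}$)
$\left(-15 + 23\right) \left(d{\left(k{\left(1 \right)} \right)} - 19\right) = \left(-15 + 23\right) \left(4 \left(\sqrt{2} \sqrt{1}\right)^{2} - 19\right) = 8 \left(4 \left(\sqrt{2} \cdot 1\right)^{2} - 19\right) = 8 \left(4 \left(\sqrt{2}\right)^{2} - 19\right) = 8 \left(4 \cdot 2 - 19\right) = 8 \left(8 - 19\right) = 8 \left(-11\right) = -88$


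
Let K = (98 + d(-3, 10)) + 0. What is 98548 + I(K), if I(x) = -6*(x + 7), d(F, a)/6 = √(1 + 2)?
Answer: 97918 - 36*√3 ≈ 97856.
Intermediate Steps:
d(F, a) = 6*√3 (d(F, a) = 6*√(1 + 2) = 6*√3)
K = 98 + 6*√3 (K = (98 + 6*√3) + 0 = 98 + 6*√3 ≈ 108.39)
I(x) = -42 - 6*x (I(x) = -6*(7 + x) = -42 - 6*x)
98548 + I(K) = 98548 + (-42 - 6*(98 + 6*√3)) = 98548 + (-42 + (-588 - 36*√3)) = 98548 + (-630 - 36*√3) = 97918 - 36*√3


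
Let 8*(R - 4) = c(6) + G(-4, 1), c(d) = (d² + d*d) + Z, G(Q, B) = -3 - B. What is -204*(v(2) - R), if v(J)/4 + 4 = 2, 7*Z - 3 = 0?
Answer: 58701/14 ≈ 4192.9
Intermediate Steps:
Z = 3/7 (Z = 3/7 + (⅐)*0 = 3/7 + 0 = 3/7 ≈ 0.42857)
v(J) = -8 (v(J) = -16 + 4*2 = -16 + 8 = -8)
c(d) = 3/7 + 2*d² (c(d) = (d² + d*d) + 3/7 = (d² + d²) + 3/7 = 2*d² + 3/7 = 3/7 + 2*d²)
R = 703/56 (R = 4 + ((3/7 + 2*6²) + (-3 - 1*1))/8 = 4 + ((3/7 + 2*36) + (-3 - 1))/8 = 4 + ((3/7 + 72) - 4)/8 = 4 + (507/7 - 4)/8 = 4 + (⅛)*(479/7) = 4 + 479/56 = 703/56 ≈ 12.554)
-204*(v(2) - R) = -204*(-8 - 1*703/56) = -204*(-8 - 703/56) = -204*(-1151/56) = 58701/14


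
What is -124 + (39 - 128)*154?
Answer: -13830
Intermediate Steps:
-124 + (39 - 128)*154 = -124 - 89*154 = -124 - 13706 = -13830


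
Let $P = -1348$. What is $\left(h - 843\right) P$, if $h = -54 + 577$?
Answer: $431360$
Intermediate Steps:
$h = 523$
$\left(h - 843\right) P = \left(523 - 843\right) \left(-1348\right) = \left(-320\right) \left(-1348\right) = 431360$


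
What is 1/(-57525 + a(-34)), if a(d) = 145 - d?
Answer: -1/57346 ≈ -1.7438e-5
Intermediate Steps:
1/(-57525 + a(-34)) = 1/(-57525 + (145 - 1*(-34))) = 1/(-57525 + (145 + 34)) = 1/(-57525 + 179) = 1/(-57346) = -1/57346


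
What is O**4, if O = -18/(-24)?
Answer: 81/256 ≈ 0.31641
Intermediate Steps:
O = 3/4 (O = -18*(-1/24) = 3/4 ≈ 0.75000)
O**4 = (3/4)**4 = 81/256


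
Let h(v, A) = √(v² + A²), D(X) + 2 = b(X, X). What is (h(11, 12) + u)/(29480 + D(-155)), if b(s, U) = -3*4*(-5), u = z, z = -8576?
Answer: -4288/14769 + √265/29538 ≈ -0.28979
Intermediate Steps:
u = -8576
b(s, U) = 60 (b(s, U) = -12*(-5) = 60)
D(X) = 58 (D(X) = -2 + 60 = 58)
h(v, A) = √(A² + v²)
(h(11, 12) + u)/(29480 + D(-155)) = (√(12² + 11²) - 8576)/(29480 + 58) = (√(144 + 121) - 8576)/29538 = (√265 - 8576)*(1/29538) = (-8576 + √265)*(1/29538) = -4288/14769 + √265/29538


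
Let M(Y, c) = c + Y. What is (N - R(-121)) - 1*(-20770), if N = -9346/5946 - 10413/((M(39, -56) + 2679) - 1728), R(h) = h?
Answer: 57974430331/2776782 ≈ 20878.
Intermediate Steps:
M(Y, c) = Y + c
N = -35322431/2776782 (N = -9346/5946 - 10413/(((39 - 56) + 2679) - 1728) = -9346*1/5946 - 10413/((-17 + 2679) - 1728) = -4673/2973 - 10413/(2662 - 1728) = -4673/2973 - 10413/934 = -35322431/2776782 ≈ -12.721)
(N - R(-121)) - 1*(-20770) = (-35322431/2776782 - 1*(-121)) - 1*(-20770) = (-35322431/2776782 + 121) + 20770 = 300668191/2776782 + 20770 = 57974430331/2776782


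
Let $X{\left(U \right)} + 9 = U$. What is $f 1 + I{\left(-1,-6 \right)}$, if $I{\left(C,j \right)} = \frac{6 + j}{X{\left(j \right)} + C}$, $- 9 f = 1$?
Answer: $- \frac{1}{9} \approx -0.11111$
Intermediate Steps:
$f = - \frac{1}{9}$ ($f = \left(- \frac{1}{9}\right) 1 = - \frac{1}{9} \approx -0.11111$)
$X{\left(U \right)} = -9 + U$
$I{\left(C,j \right)} = \frac{6 + j}{-9 + C + j}$ ($I{\left(C,j \right)} = \frac{6 + j}{\left(-9 + j\right) + C} = \frac{6 + j}{-9 + C + j}$)
$f 1 + I{\left(-1,-6 \right)} = \left(- \frac{1}{9}\right) 1 + \frac{6 - 6}{-9 - 1 - 6} = - \frac{1}{9} + \frac{1}{-16} \cdot 0 = - \frac{1}{9} - 0 = - \frac{1}{9} + 0 = - \frac{1}{9}$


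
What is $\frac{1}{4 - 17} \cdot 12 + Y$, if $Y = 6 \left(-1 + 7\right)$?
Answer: $\frac{456}{13} \approx 35.077$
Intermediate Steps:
$Y = 36$ ($Y = 6 \cdot 6 = 36$)
$\frac{1}{4 - 17} \cdot 12 + Y = \frac{1}{4 - 17} \cdot 12 + 36 = \frac{1}{-13} \cdot 12 + 36 = \left(- \frac{1}{13}\right) 12 + 36 = - \frac{12}{13} + 36 = \frac{456}{13}$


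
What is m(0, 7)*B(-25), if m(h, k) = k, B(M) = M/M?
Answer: 7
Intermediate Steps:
B(M) = 1
m(0, 7)*B(-25) = 7*1 = 7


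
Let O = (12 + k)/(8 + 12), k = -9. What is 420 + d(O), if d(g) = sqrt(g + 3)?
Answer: 420 + 3*sqrt(35)/10 ≈ 421.77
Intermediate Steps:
O = 3/20 (O = (12 - 9)/(8 + 12) = 3/20 ≈ 0.15000)
d(g) = sqrt(3 + g)
420 + d(O) = 420 + sqrt(3 + 3/20) = 420 + sqrt(63/20) = 420 + 3*sqrt(35)/10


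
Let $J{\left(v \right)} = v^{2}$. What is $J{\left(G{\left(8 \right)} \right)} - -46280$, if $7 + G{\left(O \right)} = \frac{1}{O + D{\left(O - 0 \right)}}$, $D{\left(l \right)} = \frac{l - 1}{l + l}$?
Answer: $\frac{844316041}{18225} \approx 46327.0$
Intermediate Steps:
$D{\left(l \right)} = \frac{-1 + l}{2 l}$
$G{\left(O \right)} = -7 + \frac{1}{O + \frac{-1 + O}{2 O}}$ ($G{\left(O \right)} = -7 + \frac{1}{O + \frac{-1 + \left(O - 0\right)}{2 \left(O - 0\right)}} = -7 + \frac{1}{O + \frac{-1 + \left(O + 0\right)}{2 \left(O + 0\right)}} = -7 + \frac{1}{O + \frac{-1 + O}{2 O}}$)
$J{\left(G{\left(8 \right)} \right)} - -46280 = \left(\frac{7 - 14 \cdot 8^{2} - 40}{-1 + 8 + 2 \cdot 8^{2}}\right)^{2} - -46280 = \left(\frac{7 - 896 - 40}{-1 + 8 + 2 \cdot 64}\right)^{2} + 46280 = \left(\frac{7 - 896 - 40}{-1 + 8 + 128}\right)^{2} + 46280 = \left(\frac{1}{135} \left(-929\right)\right)^{2} + 46280 = \left(- \frac{929}{135}\right)^{2} + 46280 = \frac{863041}{18225} + 46280 = \frac{844316041}{18225}$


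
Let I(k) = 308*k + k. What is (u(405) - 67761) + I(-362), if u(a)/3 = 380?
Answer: -178479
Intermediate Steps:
I(k) = 309*k
u(a) = 1140 (u(a) = 3*380 = 1140)
(u(405) - 67761) + I(-362) = (1140 - 67761) + 309*(-362) = -66621 - 111858 = -178479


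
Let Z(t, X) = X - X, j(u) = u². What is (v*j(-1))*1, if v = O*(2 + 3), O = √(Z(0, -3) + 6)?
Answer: 5*√6 ≈ 12.247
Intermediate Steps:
Z(t, X) = 0
O = √6 (O = √(0 + 6) = √6 ≈ 2.4495)
v = 5*√6 (v = √6*(2 + 3) = √6*5 = 5*√6 ≈ 12.247)
(v*j(-1))*1 = ((5*√6)*(-1)²)*1 = ((5*√6)*1)*1 = (5*√6)*1 = 5*√6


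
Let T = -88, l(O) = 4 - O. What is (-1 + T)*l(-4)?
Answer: -712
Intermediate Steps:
(-1 + T)*l(-4) = (-1 - 88)*(4 - 1*(-4)) = -89*(4 + 4) = -89*8 = -712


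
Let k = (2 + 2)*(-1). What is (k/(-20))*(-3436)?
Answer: -3436/5 ≈ -687.20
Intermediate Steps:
k = -4 (k = 4*(-1) = -4)
(k/(-20))*(-3436) = -4/(-20)*(-3436) = -4*(-1/20)*(-3436) = (⅕)*(-3436) = -3436/5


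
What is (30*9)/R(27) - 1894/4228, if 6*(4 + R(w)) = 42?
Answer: 189313/2114 ≈ 89.552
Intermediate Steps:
R(w) = 3 (R(w) = -4 + (⅙)*42 = -4 + 7 = 3)
(30*9)/R(27) - 1894/4228 = (30*9)/3 - 1894/4228 = 270*(⅓) - 1894*1/4228 = 90 - 947/2114 = 189313/2114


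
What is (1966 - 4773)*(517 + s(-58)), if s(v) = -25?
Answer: -1381044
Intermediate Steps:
(1966 - 4773)*(517 + s(-58)) = (1966 - 4773)*(517 - 25) = -2807*492 = -1381044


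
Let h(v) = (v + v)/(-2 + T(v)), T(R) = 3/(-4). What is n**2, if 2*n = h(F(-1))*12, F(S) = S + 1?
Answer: 0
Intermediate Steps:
F(S) = 1 + S
T(R) = -3/4 (T(R) = 3*(-1/4) = -3/4)
h(v) = -8*v/11 (h(v) = (v + v)/(-2 - 3/4) = (2*v)/(-11/4) = (2*v)*(-4/11) = -8*v/11)
n = 0 (n = (-8*(1 - 1)/11*12)/2 = (-8/11*0*12)/2 = (0*12)/2 = (1/2)*0 = 0)
n**2 = 0**2 = 0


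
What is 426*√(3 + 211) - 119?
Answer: -119 + 426*√214 ≈ 6112.8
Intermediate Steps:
426*√(3 + 211) - 119 = 426*√214 - 119 = -119 + 426*√214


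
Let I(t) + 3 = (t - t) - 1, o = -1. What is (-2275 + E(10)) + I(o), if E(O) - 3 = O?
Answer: -2266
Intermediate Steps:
E(O) = 3 + O
I(t) = -4 (I(t) = -3 + ((t - t) - 1) = -3 + (0 - 1) = -3 - 1 = -4)
(-2275 + E(10)) + I(o) = (-2275 + (3 + 10)) - 4 = (-2275 + 13) - 4 = -2262 - 4 = -2266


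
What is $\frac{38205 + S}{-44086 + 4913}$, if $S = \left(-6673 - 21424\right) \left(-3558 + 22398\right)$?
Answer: $\frac{529309275}{39173} \approx 13512.0$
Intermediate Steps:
$S = -529347480$ ($S = \left(-28097\right) 18840 = -529347480$)
$\frac{38205 + S}{-44086 + 4913} = \frac{38205 - 529347480}{-44086 + 4913} = - \frac{529309275}{-39173} = \left(-529309275\right) \left(- \frac{1}{39173}\right) = \frac{529309275}{39173}$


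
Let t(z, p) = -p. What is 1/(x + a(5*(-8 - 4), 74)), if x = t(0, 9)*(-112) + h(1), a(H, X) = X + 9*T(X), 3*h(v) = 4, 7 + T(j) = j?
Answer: 3/5059 ≈ 0.00059300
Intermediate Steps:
T(j) = -7 + j
h(v) = 4/3 (h(v) = (1/3)*4 = 4/3)
a(H, X) = -63 + 10*X (a(H, X) = X + 9*(-7 + X) = X + (-63 + 9*X) = -63 + 10*X)
x = 3028/3 (x = -1*9*(-112) + 4/3 = -9*(-112) + 4/3 = 1008 + 4/3 = 3028/3 ≈ 1009.3)
1/(x + a(5*(-8 - 4), 74)) = 1/(3028/3 + (-63 + 10*74)) = 1/(3028/3 + (-63 + 740)) = 1/(3028/3 + 677) = 1/(5059/3) = 3/5059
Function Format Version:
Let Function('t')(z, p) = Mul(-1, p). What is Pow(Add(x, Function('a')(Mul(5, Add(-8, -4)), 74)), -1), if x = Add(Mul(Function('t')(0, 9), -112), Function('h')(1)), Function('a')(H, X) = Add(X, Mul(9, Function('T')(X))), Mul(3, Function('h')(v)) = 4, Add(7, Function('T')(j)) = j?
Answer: Rational(3, 5059) ≈ 0.00059300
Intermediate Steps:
Function('T')(j) = Add(-7, j)
Function('h')(v) = Rational(4, 3) (Function('h')(v) = Mul(Rational(1, 3), 4) = Rational(4, 3))
Function('a')(H, X) = Add(-63, Mul(10, X)) (Function('a')(H, X) = Add(X, Mul(9, Add(-7, X))) = Add(X, Add(-63, Mul(9, X))) = Add(-63, Mul(10, X)))
x = Rational(3028, 3) (x = Add(Mul(Mul(-1, 9), -112), Rational(4, 3)) = Add(Mul(-9, -112), Rational(4, 3)) = Add(1008, Rational(4, 3)) = Rational(3028, 3) ≈ 1009.3)
Pow(Add(x, Function('a')(Mul(5, Add(-8, -4)), 74)), -1) = Pow(Add(Rational(3028, 3), Add(-63, Mul(10, 74))), -1) = Pow(Add(Rational(3028, 3), Add(-63, 740)), -1) = Pow(Add(Rational(3028, 3), 677), -1) = Pow(Rational(5059, 3), -1) = Rational(3, 5059)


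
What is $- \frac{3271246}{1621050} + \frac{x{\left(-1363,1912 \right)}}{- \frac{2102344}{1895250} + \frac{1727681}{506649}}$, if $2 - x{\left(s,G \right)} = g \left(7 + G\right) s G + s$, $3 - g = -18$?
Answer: $\frac{13622815614274299829996592498}{298440293780564475} \approx 4.5647 \cdot 10^{10}$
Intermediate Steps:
$g = 21$ ($g = 3 - -18 = 3 + 18 = 21$)
$x{\left(s,G \right)} = 2 - s - G s \left(147 + 21 G\right)$ ($x{\left(s,G \right)} = 2 - \left(21 \left(7 + G\right) s G + s\right) = 2 - \left(\left(147 + 21 G\right) s G + s\right) = 2 - \left(s \left(147 + 21 G\right) G + s\right) = 2 - \left(G s \left(147 + 21 G\right) + s\right) = 2 - \left(s + G s \left(147 + 21 G\right)\right) = 2 - s - G s \left(147 + 21 G\right)$)
$- \frac{3271246}{1621050} + \frac{x{\left(-1363,1912 \right)}}{- \frac{2102344}{1895250} + \frac{1727681}{506649}} = - \frac{3271246}{1621050} + \frac{2 - -1363 - 281064 \left(-1363\right) - - 28623 \cdot 1912^{2}}{- \frac{2102344}{1895250} + \frac{1727681}{506649}} = \left(-3271246\right) \frac{1}{1621050} + \frac{2 + 1363 + 383090232 - \left(-28623\right) 3655744}{\left(-2102344\right) \frac{1}{1895250} + 1727681 \cdot \frac{1}{506649}} = - \frac{1635623}{810525} + \frac{2 + 1363 + 383090232 + 104638360512}{- \frac{1051172}{947625} + \frac{1727681}{506649}} = - \frac{1635623}{810525} + \frac{105021452109}{\frac{368206154999}{160037752875}} = - \frac{1635623}{810525} + 105021452109 \cdot \frac{160037752875}{368206154999} = - \frac{1635623}{810525} + \frac{16807397199193789563375}{368206154999} = \frac{13622815614274299829996592498}{298440293780564475}$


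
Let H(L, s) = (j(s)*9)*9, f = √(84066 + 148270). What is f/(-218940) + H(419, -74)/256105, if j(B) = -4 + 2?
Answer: -162/256105 - √14521/54735 ≈ -0.0028341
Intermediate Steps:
j(B) = -2
f = 4*√14521 (f = √232336 = 4*√14521 ≈ 482.01)
H(L, s) = -162 (H(L, s) = -2*9*9 = -18*9 = -162)
f/(-218940) + H(419, -74)/256105 = (4*√14521)/(-218940) - 162/256105 = (4*√14521)*(-1/218940) - 162*1/256105 = -√14521/54735 - 162/256105 = -162/256105 - √14521/54735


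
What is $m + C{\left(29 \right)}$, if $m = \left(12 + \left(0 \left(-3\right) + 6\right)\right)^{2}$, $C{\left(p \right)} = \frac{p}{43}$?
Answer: $\frac{13961}{43} \approx 324.67$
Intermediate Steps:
$C{\left(p \right)} = \frac{p}{43}$ ($C{\left(p \right)} = p \frac{1}{43} = \frac{p}{43}$)
$m = 324$ ($m = \left(12 + \left(0 + 6\right)\right)^{2} = \left(12 + 6\right)^{2} = 18^{2} = 324$)
$m + C{\left(29 \right)} = 324 + \frac{1}{43} \cdot 29 = 324 + \frac{29}{43} = \frac{13961}{43}$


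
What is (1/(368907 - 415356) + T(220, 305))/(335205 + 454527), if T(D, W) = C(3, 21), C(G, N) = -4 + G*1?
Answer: -23225/18341130834 ≈ -1.2663e-6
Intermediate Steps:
C(G, N) = -4 + G
T(D, W) = -1 (T(D, W) = -4 + 3 = -1)
(1/(368907 - 415356) + T(220, 305))/(335205 + 454527) = (1/(368907 - 415356) - 1)/(335205 + 454527) = (1/(-46449) - 1)/789732 = (-1/46449 - 1)*(1/789732) = -46450/46449*1/789732 = -23225/18341130834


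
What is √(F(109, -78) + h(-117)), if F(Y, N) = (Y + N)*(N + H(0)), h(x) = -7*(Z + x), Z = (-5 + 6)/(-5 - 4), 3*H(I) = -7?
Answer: I*√15035/3 ≈ 40.872*I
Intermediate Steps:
H(I) = -7/3 (H(I) = (⅓)*(-7) = -7/3)
Z = -⅑ (Z = 1/(-9) = 1*(-⅑) = -⅑ ≈ -0.11111)
h(x) = 7/9 - 7*x (h(x) = -7*(-⅑ + x) = 7/9 - 7*x)
F(Y, N) = (-7/3 + N)*(N + Y) (F(Y, N) = (Y + N)*(N - 7/3) = (N + Y)*(-7/3 + N) = (-7/3 + N)*(N + Y))
√(F(109, -78) + h(-117)) = √(((-78)² - 7/3*(-78) - 7/3*109 - 78*109) + (7/9 - 7*(-117))) = √((6084 + 182 - 763/3 - 8502) + (7/9 + 819)) = √(-7471/3 + 7378/9) = √(-15035/9) = I*√15035/3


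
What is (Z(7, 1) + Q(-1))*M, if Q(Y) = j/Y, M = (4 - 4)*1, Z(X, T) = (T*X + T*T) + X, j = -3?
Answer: 0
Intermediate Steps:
Z(X, T) = X + T² + T*X (Z(X, T) = (T*X + T²) + X = (T² + T*X) + X = X + T² + T*X)
M = 0 (M = 0*1 = 0)
Q(Y) = -3/Y
(Z(7, 1) + Q(-1))*M = ((7 + 1² + 1*7) - 3/(-1))*0 = ((7 + 1 + 7) - 3*(-1))*0 = (15 + 3)*0 = 18*0 = 0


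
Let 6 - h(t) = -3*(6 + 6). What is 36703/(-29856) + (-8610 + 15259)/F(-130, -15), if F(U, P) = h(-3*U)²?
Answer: 11147371/4388832 ≈ 2.5399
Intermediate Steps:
h(t) = 42 (h(t) = 6 - (-3)*(6 + 6) = 6 - (-3)*12 = 6 - 1*(-36) = 6 + 36 = 42)
F(U, P) = 1764 (F(U, P) = 42² = 1764)
36703/(-29856) + (-8610 + 15259)/F(-130, -15) = 36703/(-29856) + (-8610 + 15259)/1764 = 36703*(-1/29856) + 6649*(1/1764) = -36703/29856 + 6649/1764 = 11147371/4388832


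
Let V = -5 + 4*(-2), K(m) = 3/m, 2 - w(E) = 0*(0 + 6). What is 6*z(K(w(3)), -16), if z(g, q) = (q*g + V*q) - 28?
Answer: 936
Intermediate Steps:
w(E) = 2 (w(E) = 2 - 0*(0 + 6) = 2 - 0*6 = 2 - 1*0 = 2 + 0 = 2)
V = -13 (V = -5 - 8 = -13)
z(g, q) = -28 - 13*q + g*q (z(g, q) = (q*g - 13*q) - 28 = (g*q - 13*q) - 28 = (-13*q + g*q) - 28 = -28 - 13*q + g*q)
6*z(K(w(3)), -16) = 6*(-28 - 13*(-16) + (3/2)*(-16)) = 6*(-28 + 208 + (3*(½))*(-16)) = 6*(-28 + 208 + (3/2)*(-16)) = 6*(-28 + 208 - 24) = 6*156 = 936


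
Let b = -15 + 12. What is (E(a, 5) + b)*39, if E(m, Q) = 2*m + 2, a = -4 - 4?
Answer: -663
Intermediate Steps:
a = -8
E(m, Q) = 2 + 2*m
b = -3
(E(a, 5) + b)*39 = ((2 + 2*(-8)) - 3)*39 = ((2 - 16) - 3)*39 = (-14 - 3)*39 = -17*39 = -663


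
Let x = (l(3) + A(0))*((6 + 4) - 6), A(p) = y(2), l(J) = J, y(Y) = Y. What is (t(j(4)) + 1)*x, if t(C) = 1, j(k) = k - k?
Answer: 40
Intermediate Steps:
j(k) = 0
A(p) = 2
x = 20 (x = (3 + 2)*((6 + 4) - 6) = 5*(10 - 6) = 5*4 = 20)
(t(j(4)) + 1)*x = (1 + 1)*20 = 2*20 = 40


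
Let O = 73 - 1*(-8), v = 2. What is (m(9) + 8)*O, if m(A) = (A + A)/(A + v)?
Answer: 8586/11 ≈ 780.54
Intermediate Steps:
m(A) = 2*A/(2 + A) (m(A) = (A + A)/(A + 2) = (2*A)/(2 + A) = 2*A/(2 + A))
O = 81 (O = 73 + 8 = 81)
(m(9) + 8)*O = (2*9/(2 + 9) + 8)*81 = (2*9/11 + 8)*81 = (2*9*(1/11) + 8)*81 = (18/11 + 8)*81 = (106/11)*81 = 8586/11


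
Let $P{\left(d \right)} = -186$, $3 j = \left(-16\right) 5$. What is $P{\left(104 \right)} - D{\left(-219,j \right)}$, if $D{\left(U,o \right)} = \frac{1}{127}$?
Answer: $- \frac{23623}{127} \approx -186.01$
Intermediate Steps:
$j = - \frac{80}{3}$ ($j = \frac{\left(-16\right) 5}{3} = \frac{1}{3} \left(-80\right) = - \frac{80}{3} \approx -26.667$)
$D{\left(U,o \right)} = \frac{1}{127}$
$P{\left(104 \right)} - D{\left(-219,j \right)} = -186 - \frac{1}{127} = - \frac{23623}{127}$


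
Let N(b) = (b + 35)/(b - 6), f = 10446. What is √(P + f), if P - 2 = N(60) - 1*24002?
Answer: I*√4390926/18 ≈ 116.41*I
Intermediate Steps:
N(b) = (35 + b)/(-6 + b)
P = -1295905/54 (P = 2 + ((35 + 60)/(-6 + 60) - 1*24002) = 2 + (95/54 - 24002) = 2 - 1296013/54 = -1295905/54 ≈ -23998.)
√(P + f) = √(-1295905/54 + 10446) = √(-731821/54) = I*√4390926/18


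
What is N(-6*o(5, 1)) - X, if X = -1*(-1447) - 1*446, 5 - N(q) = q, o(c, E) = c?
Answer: -966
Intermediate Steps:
N(q) = 5 - q
X = 1001 (X = 1447 - 446 = 1001)
N(-6*o(5, 1)) - X = (5 - (-6)*5) - 1*1001 = (5 - 1*(-30)) - 1001 = (5 + 30) - 1001 = 35 - 1001 = -966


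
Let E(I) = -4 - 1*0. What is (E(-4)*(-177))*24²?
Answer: 407808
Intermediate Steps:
E(I) = -4 (E(I) = -4 + 0 = -4)
(E(-4)*(-177))*24² = -4*(-177)*24² = 708*576 = 407808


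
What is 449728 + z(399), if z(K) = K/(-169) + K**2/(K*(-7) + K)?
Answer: 151984789/338 ≈ 4.4966e+5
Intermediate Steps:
z(K) = -175*K/1014 (z(K) = K*(-1/169) + K**2/(-7*K + K) = -K/169 + K**2/((-6*K)) = -K/169 + K**2*(-1/(6*K)) = -K/169 - K/6 = -175*K/1014)
449728 + z(399) = 449728 - 175/1014*399 = 449728 - 23275/338 = 151984789/338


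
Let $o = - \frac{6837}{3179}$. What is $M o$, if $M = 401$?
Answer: $- \frac{2741637}{3179} \approx -862.42$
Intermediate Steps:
$o = - \frac{6837}{3179}$ ($o = \left(-6837\right) \frac{1}{3179} = - \frac{6837}{3179} \approx -2.1507$)
$M o = 401 \left(- \frac{6837}{3179}\right) = - \frac{2741637}{3179}$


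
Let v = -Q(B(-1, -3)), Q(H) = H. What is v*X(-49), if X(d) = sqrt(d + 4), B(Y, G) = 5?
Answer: -15*I*sqrt(5) ≈ -33.541*I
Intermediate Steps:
X(d) = sqrt(4 + d)
v = -5 (v = -1*5 = -5)
v*X(-49) = -5*sqrt(4 - 49) = -15*I*sqrt(5)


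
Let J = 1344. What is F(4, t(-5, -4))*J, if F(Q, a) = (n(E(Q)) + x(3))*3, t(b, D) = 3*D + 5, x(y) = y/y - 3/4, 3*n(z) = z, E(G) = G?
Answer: 6384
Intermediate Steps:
n(z) = z/3
x(y) = ¼ (x(y) = 1 - 3*¼ = 1 - ¾ = ¼)
t(b, D) = 5 + 3*D
F(Q, a) = ¾ + Q (F(Q, a) = (Q/3 + ¼)*3 = (¼ + Q/3)*3 = ¾ + Q)
F(4, t(-5, -4))*J = (¾ + 4)*1344 = (19/4)*1344 = 6384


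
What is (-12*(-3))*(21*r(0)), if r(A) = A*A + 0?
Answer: 0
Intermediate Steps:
r(A) = A**2 (r(A) = A**2 + 0 = A**2)
(-12*(-3))*(21*r(0)) = (-12*(-3))*(21*0**2) = 36*(21*0) = 36*0 = 0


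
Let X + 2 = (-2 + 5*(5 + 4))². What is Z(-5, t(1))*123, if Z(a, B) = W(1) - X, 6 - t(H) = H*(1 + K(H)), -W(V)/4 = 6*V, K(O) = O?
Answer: -230133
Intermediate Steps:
W(V) = -24*V
X = 1847 (X = -2 + (-2 + 5*(5 + 4))² = -2 + (-2 + 5*9)² = -2 + (-2 + 45)² = -2 + 43² = -2 + 1849 = 1847)
t(H) = 6 - H*(1 + H)
Z(a, B) = -1871 (Z(a, B) = -24*1 - 1*1847 = -24 - 1847 = -1871)
Z(-5, t(1))*123 = -1871*123 = -230133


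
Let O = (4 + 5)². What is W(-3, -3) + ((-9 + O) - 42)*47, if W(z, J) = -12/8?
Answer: 2817/2 ≈ 1408.5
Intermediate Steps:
O = 81 (O = 9² = 81)
W(z, J) = -3/2 (W(z, J) = -12*⅛ = -3/2)
W(-3, -3) + ((-9 + O) - 42)*47 = -3/2 + ((-9 + 81) - 42)*47 = -3/2 + (72 - 42)*47 = -3/2 + 30*47 = -3/2 + 1410 = 2817/2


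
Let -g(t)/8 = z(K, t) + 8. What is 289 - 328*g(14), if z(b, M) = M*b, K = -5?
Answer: -162399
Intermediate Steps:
g(t) = -64 + 40*t (g(t) = -8*(t*(-5) + 8) = -8*(-5*t + 8) = -8*(8 - 5*t) = -64 + 40*t)
289 - 328*g(14) = 289 - 328*(-64 + 40*14) = 289 - 328*(-64 + 560) = 289 - 328*496 = 289 - 162688 = -162399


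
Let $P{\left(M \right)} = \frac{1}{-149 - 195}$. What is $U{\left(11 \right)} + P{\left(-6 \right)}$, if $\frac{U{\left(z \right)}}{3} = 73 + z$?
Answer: $\frac{86687}{344} \approx 252.0$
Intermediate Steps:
$U{\left(z \right)} = 219 + 3 z$ ($U{\left(z \right)} = 3 \left(73 + z\right) = 219 + 3 z$)
$P{\left(M \right)} = - \frac{1}{344}$ ($P{\left(M \right)} = \frac{1}{-344} = - \frac{1}{344}$)
$U{\left(11 \right)} + P{\left(-6 \right)} = \left(219 + 3 \cdot 11\right) - \frac{1}{344} = \left(219 + 33\right) - \frac{1}{344} = 252 - \frac{1}{344} = \frac{86687}{344}$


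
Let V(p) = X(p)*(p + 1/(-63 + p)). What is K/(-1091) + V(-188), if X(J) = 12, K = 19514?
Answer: -622696402/273841 ≈ -2273.9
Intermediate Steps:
V(p) = 12*p + 12/(-63 + p) (V(p) = 12*(p + 1/(-63 + p)) = 12*p + 12/(-63 + p))
K/(-1091) + V(-188) = 19514/(-1091) + 12*(1 + (-188)**2 - 63*(-188))/(-63 - 188) = 19514*(-1/1091) + 12*(1 + 35344 + 11844)/(-251) = -19514/1091 + 12*(-1/251)*47189 = -19514/1091 - 566268/251 = -622696402/273841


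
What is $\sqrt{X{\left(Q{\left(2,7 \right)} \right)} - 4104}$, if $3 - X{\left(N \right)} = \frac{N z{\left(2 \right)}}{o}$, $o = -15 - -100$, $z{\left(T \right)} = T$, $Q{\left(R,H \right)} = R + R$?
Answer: $\frac{i \sqrt{29630405}}{85} \approx 64.04 i$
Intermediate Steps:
$Q{\left(R,H \right)} = 2 R$
$o = 85$ ($o = -15 + 100 = 85$)
$X{\left(N \right)} = 3 - \frac{2 N}{85}$ ($X{\left(N \right)} = 3 - \frac{N 2}{85} = 3 - 2 N \frac{1}{85} = 3 - \frac{2 N}{85}$)
$\sqrt{X{\left(Q{\left(2,7 \right)} \right)} - 4104} = \sqrt{\left(3 - \frac{2 \cdot 2 \cdot 2}{85}\right) - 4104} = \sqrt{\left(3 - \frac{8}{85}\right) - 4104} = \sqrt{\frac{247}{85} - 4104} = \sqrt{- \frac{348593}{85}} = \frac{i \sqrt{29630405}}{85}$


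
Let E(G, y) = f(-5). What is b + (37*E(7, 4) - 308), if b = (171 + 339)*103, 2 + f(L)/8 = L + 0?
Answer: 50150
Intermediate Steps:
f(L) = -16 + 8*L (f(L) = -16 + 8*(L + 0) = -16 + 8*L)
E(G, y) = -56 (E(G, y) = -16 + 8*(-5) = -16 - 40 = -56)
b = 52530 (b = 510*103 = 52530)
b + (37*E(7, 4) - 308) = 52530 + (37*(-56) - 308) = 52530 + (-2072 - 308) = 52530 - 2380 = 50150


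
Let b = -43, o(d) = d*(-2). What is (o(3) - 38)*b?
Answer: 1892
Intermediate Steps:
o(d) = -2*d
(o(3) - 38)*b = (-2*3 - 38)*(-43) = (-6 - 38)*(-43) = -44*(-43) = 1892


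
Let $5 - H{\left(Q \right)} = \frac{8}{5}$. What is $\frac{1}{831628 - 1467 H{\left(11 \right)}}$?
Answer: $\frac{5}{4133201} \approx 1.2097 \cdot 10^{-6}$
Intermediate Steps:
$H{\left(Q \right)} = \frac{17}{5}$ ($H{\left(Q \right)} = 5 - \frac{8}{5} = \frac{17}{5}$)
$\frac{1}{831628 - 1467 H{\left(11 \right)}} = \frac{1}{831628 - \frac{24939}{5}} = \frac{1}{\frac{4133201}{5}} = \frac{5}{4133201}$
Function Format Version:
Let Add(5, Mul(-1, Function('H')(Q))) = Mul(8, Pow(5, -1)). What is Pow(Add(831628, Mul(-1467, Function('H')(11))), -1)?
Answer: Rational(5, 4133201) ≈ 1.2097e-6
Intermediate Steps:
Function('H')(Q) = Rational(17, 5) (Function('H')(Q) = Add(5, Mul(-1, Mul(8, Pow(5, -1)))) = Add(5, Mul(-1, Mul(8, Rational(1, 5)))) = Add(5, Mul(-1, Rational(8, 5))) = Add(5, Rational(-8, 5)) = Rational(17, 5))
Pow(Add(831628, Mul(-1467, Function('H')(11))), -1) = Pow(Add(831628, Mul(-1467, Rational(17, 5))), -1) = Pow(Add(831628, Rational(-24939, 5)), -1) = Pow(Rational(4133201, 5), -1) = Rational(5, 4133201)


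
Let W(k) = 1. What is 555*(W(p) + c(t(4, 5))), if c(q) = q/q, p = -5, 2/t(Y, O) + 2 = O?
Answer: 1110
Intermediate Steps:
t(Y, O) = 2/(-2 + O)
c(q) = 1
555*(W(p) + c(t(4, 5))) = 555*(1 + 1) = 555*2 = 1110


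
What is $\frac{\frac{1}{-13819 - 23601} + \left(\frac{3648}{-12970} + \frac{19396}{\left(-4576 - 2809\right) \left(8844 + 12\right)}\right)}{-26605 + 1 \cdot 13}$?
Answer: $\frac{22345271197933}{2110196398780149120} \approx 1.0589 \cdot 10^{-5}$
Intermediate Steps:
$\frac{\frac{1}{-13819 - 23601} + \left(\frac{3648}{-12970} + \frac{19396}{\left(-4576 - 2809\right) \left(8844 + 12\right)}\right)}{-26605 + 1 \cdot 13} = \frac{\frac{1}{-37420} + \left(3648 \left(- \frac{1}{12970}\right) + \frac{19396}{\left(-7385\right) 8856}\right)}{-26605 + 13} = \frac{- \frac{1}{37420} - \left(\frac{1824}{6485} - \frac{19396}{-65401560}\right)}{-26592} = \left(- \frac{1}{37420} + \left(- \frac{1824}{6485} + 19396 \left(- \frac{1}{65401560}\right)\right)\right) \left(- \frac{1}{26592}\right) = \left(- \frac{1}{37420} - \frac{1194182285}{4241291166}\right) \left(- \frac{1}{26592}\right) = \left(- \frac{22345271197933}{79354557715860}\right) \left(- \frac{1}{26592}\right) = \frac{22345271197933}{2110196398780149120}$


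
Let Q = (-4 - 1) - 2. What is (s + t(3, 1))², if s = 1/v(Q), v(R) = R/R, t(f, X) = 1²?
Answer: 4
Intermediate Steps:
t(f, X) = 1
Q = -7 (Q = -5 - 2 = -7)
v(R) = 1
s = 1 (s = 1/1 = 1)
(s + t(3, 1))² = (1 + 1)² = 2² = 4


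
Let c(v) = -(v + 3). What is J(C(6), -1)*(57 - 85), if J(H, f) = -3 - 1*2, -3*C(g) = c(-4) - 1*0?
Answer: 140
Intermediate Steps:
c(v) = -3 - v (c(v) = -(3 + v) = -3 - v)
C(g) = -1/3 (C(g) = -((-3 - 1*(-4)) - 1*0)/3 = -((-3 + 4) + 0)/3 = -(1 + 0)/3 = -1/3*1 = -1/3)
J(H, f) = -5 (J(H, f) = -3 - 2 = -5)
J(C(6), -1)*(57 - 85) = -5*(57 - 85) = -5*(-28) = 140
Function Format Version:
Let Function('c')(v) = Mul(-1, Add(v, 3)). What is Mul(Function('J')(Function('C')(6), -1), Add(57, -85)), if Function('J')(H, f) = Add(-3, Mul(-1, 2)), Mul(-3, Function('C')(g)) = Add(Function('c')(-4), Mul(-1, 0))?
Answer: 140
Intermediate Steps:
Function('c')(v) = Add(-3, Mul(-1, v)) (Function('c')(v) = Mul(-1, Add(3, v)) = Add(-3, Mul(-1, v)))
Function('C')(g) = Rational(-1, 3) (Function('C')(g) = Mul(Rational(-1, 3), Add(Add(-3, Mul(-1, -4)), Mul(-1, 0))) = Mul(Rational(-1, 3), Add(Add(-3, 4), 0)) = Mul(Rational(-1, 3), Add(1, 0)) = Mul(Rational(-1, 3), 1) = Rational(-1, 3))
Function('J')(H, f) = -5 (Function('J')(H, f) = Add(-3, -2) = -5)
Mul(Function('J')(Function('C')(6), -1), Add(57, -85)) = Mul(-5, Add(57, -85)) = Mul(-5, -28) = 140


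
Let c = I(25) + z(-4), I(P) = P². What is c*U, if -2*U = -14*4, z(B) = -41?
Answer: 16352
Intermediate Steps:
c = 584 (c = 25² - 41 = 625 - 41 = 584)
U = 28 (U = -(-7)*4 = -½*(-56) = 28)
c*U = 584*28 = 16352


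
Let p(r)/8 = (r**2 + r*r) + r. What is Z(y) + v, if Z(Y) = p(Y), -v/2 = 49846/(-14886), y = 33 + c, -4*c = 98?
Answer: 9160078/7443 ≈ 1230.7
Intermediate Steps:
c = -49/2 (c = -1/4*98 = -49/2 ≈ -24.500)
p(r) = 8*r + 16*r**2 (p(r) = 8*((r**2 + r*r) + r) = 8*((r**2 + r**2) + r) = 8*(2*r**2 + r) = 8*(r + 2*r**2) = 8*r + 16*r**2)
y = 17/2 (y = 33 - 49/2 = 17/2 ≈ 8.5000)
v = 49846/7443 (v = -99692/(-14886) = -99692*(-1)/14886 = -2*(-24923/7443) = 49846/7443 ≈ 6.6970)
Z(Y) = 8*Y*(1 + 2*Y)
Z(y) + v = 8*(17/2)*(1 + 2*(17/2)) + 49846/7443 = 8*(17/2)*(1 + 17) + 49846/7443 = 8*(17/2)*18 + 49846/7443 = 1224 + 49846/7443 = 9160078/7443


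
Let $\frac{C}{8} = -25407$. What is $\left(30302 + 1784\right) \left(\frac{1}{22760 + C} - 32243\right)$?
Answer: $- \frac{93365968962747}{90248} \approx -1.0345 \cdot 10^{9}$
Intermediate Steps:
$C = -203256$ ($C = 8 \left(-25407\right) = -203256$)
$\left(30302 + 1784\right) \left(\frac{1}{22760 + C} - 32243\right) = \left(30302 + 1784\right) \left(\frac{1}{22760 - 203256} - 32243\right) = 32086 \left(\frac{1}{-180496} - 32243\right) = 32086 \left(- \frac{1}{180496} - 32243\right) = 32086 \left(- \frac{5819732529}{180496}\right) = - \frac{93365968962747}{90248}$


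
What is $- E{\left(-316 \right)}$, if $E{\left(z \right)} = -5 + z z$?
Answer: $-99851$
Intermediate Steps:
$E{\left(z \right)} = -5 + z^{2}$
$- E{\left(-316 \right)} = - (-5 + \left(-316\right)^{2}) = - (-5 + 99856) = \left(-1\right) 99851 = -99851$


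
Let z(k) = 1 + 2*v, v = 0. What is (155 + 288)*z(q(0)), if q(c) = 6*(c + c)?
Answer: 443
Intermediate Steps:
q(c) = 12*c (q(c) = 6*(2*c) = 12*c)
z(k) = 1 (z(k) = 1 + 2*0 = 1 + 0 = 1)
(155 + 288)*z(q(0)) = (155 + 288)*1 = 443*1 = 443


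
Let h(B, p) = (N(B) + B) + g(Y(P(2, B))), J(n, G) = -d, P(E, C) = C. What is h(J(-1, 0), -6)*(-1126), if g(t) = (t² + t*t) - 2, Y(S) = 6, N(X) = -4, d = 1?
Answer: -73190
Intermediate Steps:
g(t) = -2 + 2*t² (g(t) = (t² + t²) - 2 = 2*t² - 2 = -2 + 2*t²)
J(n, G) = -1 (J(n, G) = -1*1 = -1)
h(B, p) = 66 + B (h(B, p) = (-4 + B) + (-2 + 2*6²) = (-4 + B) + (-2 + 2*36) = (-4 + B) + (-2 + 72) = (-4 + B) + 70 = 66 + B)
h(J(-1, 0), -6)*(-1126) = (66 - 1)*(-1126) = 65*(-1126) = -73190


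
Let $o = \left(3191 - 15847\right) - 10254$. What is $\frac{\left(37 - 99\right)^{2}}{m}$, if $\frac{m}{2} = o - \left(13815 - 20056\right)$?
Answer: $- \frac{1922}{16669} \approx -0.1153$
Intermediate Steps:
$o = -22910$ ($o = -12656 - 10254 = -22910$)
$m = -33338$ ($m = 2 \left(-22910 - \left(13815 - 20056\right)\right) = 2 \left(-22910 - -6241\right) = 2 \left(-22910 + 6241\right) = 2 \left(-16669\right) = -33338$)
$\frac{\left(37 - 99\right)^{2}}{m} = \frac{\left(37 - 99\right)^{2}}{-33338} = \left(-62\right)^{2} \left(- \frac{1}{33338}\right) = 3844 \left(- \frac{1}{33338}\right) = - \frac{1922}{16669}$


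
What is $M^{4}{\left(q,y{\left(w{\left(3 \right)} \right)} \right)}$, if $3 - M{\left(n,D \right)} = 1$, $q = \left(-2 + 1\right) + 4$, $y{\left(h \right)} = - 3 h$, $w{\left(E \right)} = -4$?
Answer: $16$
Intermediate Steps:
$q = 3$ ($q = -1 + 4 = 3$)
$M{\left(n,D \right)} = 2$ ($M{\left(n,D \right)} = 3 - 1 = 2$)
$M^{4}{\left(q,y{\left(w{\left(3 \right)} \right)} \right)} = 2^{4} = 16$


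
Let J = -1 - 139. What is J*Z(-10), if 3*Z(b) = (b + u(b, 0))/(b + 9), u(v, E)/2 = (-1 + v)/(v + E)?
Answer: -364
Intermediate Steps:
J = -140
u(v, E) = 2*(-1 + v)/(E + v) (u(v, E) = 2*((-1 + v)/(v + E)) = 2*((-1 + v)/(E + v)) = 2*(-1 + v)/(E + v))
Z(b) = (b + 2*(-1 + b)/b)/(3*(9 + b)) (Z(b) = ((b + 2*(-1 + b)/(0 + b))/(b + 9))/3 = ((b + 2*(-1 + b)/b)/(9 + b))/3 = (b + 2*(-1 + b)/b)/(3*(9 + b)))
J*Z(-10) = -140*(-2 + (-10)**2 + 2*(-10))/(3*(-10)*(9 - 10)) = -140*(-1)*(-2 + 100 - 20)/(3*10*(-1)) = -140*(-1)*(-1)*78/(3*10) = -140*13/5 = -364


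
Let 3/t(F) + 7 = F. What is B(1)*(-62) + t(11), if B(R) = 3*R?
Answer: -741/4 ≈ -185.25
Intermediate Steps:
t(F) = 3/(-7 + F)
B(1)*(-62) + t(11) = (3*1)*(-62) + 3/(-7 + 11) = 3*(-62) + 3/4 = -186 + 3*(¼) = -186 + ¾ = -741/4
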